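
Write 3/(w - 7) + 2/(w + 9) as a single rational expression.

Common denominator (w - 7)(w + 9). Numerator: 3(w + 9) + 2(w - 7) = (3w + 27) + (2w - 14) = 5w + 13
Result: (5w + 13)/[(w - 7)(w + 9)]


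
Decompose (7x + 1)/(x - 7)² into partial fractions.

(7x + 1) = P(x - 7) + Q. At x = 7: Q = 7·7 + 1 = 50. Coeff of x: P = 7
Result: 7/(x - 7) + 50/(x - 7)²


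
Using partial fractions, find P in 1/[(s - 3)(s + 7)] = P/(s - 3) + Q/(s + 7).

Cover-up at s = 3: P = 1/(3 + 7) = 1/10


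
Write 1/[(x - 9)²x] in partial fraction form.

Cover-up at x=0: R = 1/(0 - 9)² = 1/81. Cover-up at x=9: Q = 1/(9 - 0) = 1/9. Comparing x² coeff: P = -R = -1/81
Result: (-1/81)/(x - 9) + (1/9)/(x - 9)² + (1/81)/x


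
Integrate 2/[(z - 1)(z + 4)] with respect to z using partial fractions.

Decompose: 2/[(z - 1)(z + 4)] = (2/5)/(z - 1) - (2/5)/(z + 4). Integrate each term: (2/5) ln|(z - 1)| - (2/5) ln|(z + 4)| + C


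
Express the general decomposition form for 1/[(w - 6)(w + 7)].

Distinct linear factors: α/(w - 6) + β/(w + 7)


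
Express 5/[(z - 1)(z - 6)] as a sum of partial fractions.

5/(z - 1)(z - 6) = P/(z - 1) + Q/(z - 6). P = 5/(1 - 6) = -1, Q = 5/(6 - 1) = 1
Result: -1/(z - 1) + 1/(z - 6)


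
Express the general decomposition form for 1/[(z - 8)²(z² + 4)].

Repeated linear + quadratic: P/(z - 8) + Q/(z - 8)² + (Rz + S)/(z² + 4)


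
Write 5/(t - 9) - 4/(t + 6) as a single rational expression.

Common denominator (t - 9)(t + 6). Numerator: 5(t + 6) - 4(t - 9) = (5t + 30) - (4t - 36) = t + 66
Result: (t + 66)/[(t - 9)(t + 6)]


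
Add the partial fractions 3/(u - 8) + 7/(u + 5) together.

Common denominator (u - 8)(u + 5). Numerator: 3(u + 5) + 7(u - 8) = (3u + 15) + (7u - 56) = 10u - 41
Result: (10u - 41)/[(u - 8)(u + 5)]


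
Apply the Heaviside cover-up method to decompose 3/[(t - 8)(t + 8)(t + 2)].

Cover (t - 8), t=8: P = 3/[(8 + 8)(8 + 2)] = 3/160. Cover (t + 8), t=-8: Q = 3/[(-8 - 8)(-8 + 2)] = 1/32. Cover (t + 2), t=-2: R = 3/[(-2 - 8)(-2 + 8)] = -1/20.
Result: (3/160)/(t - 8) + (1/32)/(t + 8) - (1/20)/(t + 2)


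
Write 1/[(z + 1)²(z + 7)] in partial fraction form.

Cover-up at z=-7: R = 1/(-7 + 1)² = 1/36. Cover-up at z=-1: Q = 1/(-1 + 7) = 1/6. Comparing z² coeff: P = -R = -1/36
Result: (-1/36)/(z + 1) + (1/6)/(z + 1)² + (1/36)/(z + 7)


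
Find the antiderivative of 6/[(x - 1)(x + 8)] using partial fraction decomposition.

Decompose: 6/[(x - 1)(x + 8)] = (2/3)/(x - 1) - (2/3)/(x + 8). Integrate each term: (2/3) ln|(x - 1)| - (2/3) ln|(x + 8)| + C


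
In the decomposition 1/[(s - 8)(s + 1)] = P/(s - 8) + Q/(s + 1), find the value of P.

Cover-up at s = 8: P = 1/(8 + 1) = 1/9


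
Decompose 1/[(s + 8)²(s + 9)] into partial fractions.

Cover-up at s=-9: γ = 1/(-9 + 8)² = 1. Cover-up at s=-8: β = 1/(-8 + 9) = 1. Comparing s² coeff: α = -γ = -1
Result: -1/(s + 8) + 1/(s + 8)² + 1/(s + 9)


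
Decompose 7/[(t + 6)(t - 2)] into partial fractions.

7/(t + 6)(t - 2) = α/(t + 6) + β/(t - 2). α = 7/(-6 - 2) = -7/8, β = 7/(2 + 6) = 7/8
Result: (-7/8)/(t + 6) + (7/8)/(t - 2)


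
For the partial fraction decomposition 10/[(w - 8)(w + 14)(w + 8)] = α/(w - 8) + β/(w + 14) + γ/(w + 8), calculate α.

Cover-up at w = 8: α = 10/[(8 + 14)(8 + 8)] = 10/[(22)(16)] = 10/352 = 5/176


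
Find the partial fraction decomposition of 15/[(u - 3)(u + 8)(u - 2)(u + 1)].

Using Heaviside cover-up: (15/44)/(u - 3) - (3/154)/(u + 8) - (1/2)/(u - 2) + (5/28)/(u + 1)


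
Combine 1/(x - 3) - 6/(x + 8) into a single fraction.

Common denominator (x - 3)(x + 8). Numerator: 1(x + 8) - 6(x - 3) = (x + 8) - (6x - 18) = -5x + 26
Result: (-5x + 26)/[(x - 3)(x + 8)]


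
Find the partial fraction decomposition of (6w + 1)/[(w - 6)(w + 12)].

At w=6: α = (6·6 + 1)/(6 + 12) = 37/18. At w=-12: β = (6·(-12) + 1)/(-12 - 6) = 71/18
Result: (37/18)/(w - 6) + (71/18)/(w + 12)


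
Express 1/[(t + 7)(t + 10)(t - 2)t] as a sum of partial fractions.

Using Heaviside cover-up: (1/189)/(t + 7) - (1/360)/(t + 10) + (1/216)/(t - 2) - (1/140)/t


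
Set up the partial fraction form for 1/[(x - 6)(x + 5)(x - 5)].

Three distinct linear factors: P/(x - 6) + Q/(x + 5) + R/(x - 5)


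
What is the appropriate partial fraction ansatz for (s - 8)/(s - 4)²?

Repeated linear factor: A/(s - 4) + B/(s - 4)²


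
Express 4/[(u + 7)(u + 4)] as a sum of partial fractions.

4/(u + 7)(u + 4) = α/(u + 7) + β/(u + 4). α = 4/(-7 + 4) = -4/3, β = 4/(-4 + 7) = 4/3
Result: (-4/3)/(u + 7) + (4/3)/(u + 4)


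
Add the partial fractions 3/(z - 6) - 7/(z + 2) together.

Common denominator (z - 6)(z + 2). Numerator: 3(z + 2) - 7(z - 6) = (3z + 6) - (7z - 42) = -4z + 48
Result: (-4z + 48)/[(z - 6)(z + 2)]


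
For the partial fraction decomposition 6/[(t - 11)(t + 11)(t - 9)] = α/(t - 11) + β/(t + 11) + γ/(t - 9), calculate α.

Cover-up at t = 11: α = 6/[(11 + 11)(11 - 9)] = 6/[(22)(2)] = 6/44 = 3/22


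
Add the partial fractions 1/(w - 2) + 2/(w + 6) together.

Common denominator (w - 2)(w + 6). Numerator: 1(w + 6) + 2(w - 2) = (w + 6) + (2w - 4) = 3w + 2
Result: (3w + 2)/[(w - 2)(w + 6)]


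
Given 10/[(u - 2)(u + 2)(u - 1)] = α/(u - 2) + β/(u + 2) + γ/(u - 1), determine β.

Cover-up at u = -2: β = 10/[(-2 - 2)(-2 - 1)] = 10/[(-4)(-3)] = 10/12 = 5/6


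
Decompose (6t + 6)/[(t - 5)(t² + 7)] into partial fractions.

At t=5: P = (6·5 + 6)/(5² + 7) = 9/8. Q = -P = -9/8, R = 6 - 5·P = 3/8
Result: (9/8)/(t - 5) - ((9/8)t - 3/8)/(t² + 7)


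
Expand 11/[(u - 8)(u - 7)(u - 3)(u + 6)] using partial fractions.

Using Heaviside cover-up: (11/70)/(u - 8) - (11/52)/(u - 7) + (11/180)/(u - 3) - (11/1638)/(u + 6)


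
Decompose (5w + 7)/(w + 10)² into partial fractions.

(5w + 7) = α(w + 10) + β. At w = -10: β = 5·(-10) + 7 = -43. Coeff of w: α = 5
Result: 5/(w + 10) - 43/(w + 10)²


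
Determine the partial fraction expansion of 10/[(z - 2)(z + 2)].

10/(z - 2)(z + 2) = A/(z - 2) + B/(z + 2). A = 10/(2 + 2) = 5/2, B = 10/(-2 - 2) = -5/2
Result: (5/2)/(z - 2) - (5/2)/(z + 2)


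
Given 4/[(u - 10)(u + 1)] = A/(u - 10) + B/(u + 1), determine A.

Cover-up at u = 10: A = 4/(10 + 1) = 4/11


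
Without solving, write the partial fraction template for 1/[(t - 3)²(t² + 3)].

Repeated linear + quadratic: P/(t - 3) + Q/(t - 3)² + (Rt + S)/(t² + 3)


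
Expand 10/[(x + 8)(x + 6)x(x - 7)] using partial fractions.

Using Heaviside cover-up: (-1/24)/(x + 8) + (5/78)/(x + 6) - (5/168)/x + (2/273)/(x - 7)


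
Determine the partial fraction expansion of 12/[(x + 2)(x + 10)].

12/(x + 2)(x + 10) = α/(x + 2) + β/(x + 10). α = 12/(-2 + 10) = 3/2, β = 12/(-10 + 2) = -3/2
Result: (3/2)/(x + 2) - (3/2)/(x + 10)


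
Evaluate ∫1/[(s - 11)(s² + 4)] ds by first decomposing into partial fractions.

Cover-up at s=11: α = 1/(11²+4) = 1/125. Coeff matching: β = -1/125, γ = -11/125. Decomposition: (1/125)/(s - 11) - ((1/125)s + 11/125)/(s² + 4). Integrate: linear → ln, quadratic → (1/2)ln + arctan: (1/125) ln|(s - 11)| - (1/250) ln(s² + 4) - (11/250) arctan(s/2) + C


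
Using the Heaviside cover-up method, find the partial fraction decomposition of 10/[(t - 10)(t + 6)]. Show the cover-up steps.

Cover (t - 10): set t=10, get α = 10/(10 + 6) = 5/8. Cover (t + 6): set t=-6, get β = 10/(-6 - 10) = -5/8.
Result: (5/8)/(t - 10) - (5/8)/(t + 6)


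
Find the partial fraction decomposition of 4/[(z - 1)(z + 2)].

4/(z - 1)(z + 2) = P/(z - 1) + Q/(z + 2). P = 4/(1 + 2) = 4/3, Q = 4/(-2 - 1) = -4/3
Result: (4/3)/(z - 1) - (4/3)/(z + 2)


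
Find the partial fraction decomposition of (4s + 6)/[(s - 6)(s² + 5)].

At s=6: A = (4·6 + 6)/(6² + 5) = 30/41. B = -A = -30/41, C = 4 - 6·A = -16/41
Result: (30/41)/(s - 6) - ((30/41)s + 16/41)/(s² + 5)


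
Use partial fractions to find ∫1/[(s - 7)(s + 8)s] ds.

Cover-up: α = 1/105, β = 1/120, γ = -1/56. Decomposition: (1/105)/(s - 7) + (1/120)/(s + 8) - (1/56)/s. Integrate each term: (1/105) ln|(s - 7)| + (1/120) ln|(s + 8)| - (1/56) ln|s| + C


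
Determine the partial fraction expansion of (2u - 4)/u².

(2u - 4) = αu + β. At u = 0: β = 2·0 - 4 = -4. Coeff of u: α = 2
Result: 2/u - 4/u²


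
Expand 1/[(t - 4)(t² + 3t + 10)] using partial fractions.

Cover-up at t = 4: α = 1/(4² + 3·4 + 10) = 1/38. Then β = -α = -1/38, γ = -α·(3 + 4) = -7/38
Result: (1/38)/(t - 4) - ((1/38)t + 7/38)/(t² + 3t + 10)


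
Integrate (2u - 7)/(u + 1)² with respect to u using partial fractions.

Decompose: α = 2, β = 2·(-1) - 7 = -9, so (2u - 7)/(u + 1)² = 2/(u + 1) - 9/(u + 1)². Integrate: ∫ α/(u + 1) du = 2 ln|(u + 1)|; ∫ β/(u + 1)² du = 9/(u + 1). Sum: 2 ln|(u + 1)| + 9/(u + 1) + C


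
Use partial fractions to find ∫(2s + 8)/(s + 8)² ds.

Decompose: P = 2, Q = 2·(-8) + 8 = -8, so (2s + 8)/(s + 8)² = 2/(s + 8) - 8/(s + 8)². Integrate: ∫ P/(s + 8) ds = 2 ln|(s + 8)|; ∫ Q/(s + 8)² ds = 8/(s + 8). Sum: 2 ln|(s + 8)| + 8/(s + 8) + C


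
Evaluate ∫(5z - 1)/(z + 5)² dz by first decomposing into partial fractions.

Decompose: A = 5, B = 5·(-5) - 1 = -26, so (5z - 1)/(z + 5)² = 5/(z + 5) - 26/(z + 5)². Integrate: ∫ A/(z + 5) dz = 5 ln|(z + 5)|; ∫ B/(z + 5)² dz = 26/(z + 5). Sum: 5 ln|(z + 5)| + 26/(z + 5) + C


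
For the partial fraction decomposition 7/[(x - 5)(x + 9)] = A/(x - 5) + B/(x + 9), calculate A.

Cover-up at x = 5: A = 7/(5 + 9) = 7/14 = 1/2


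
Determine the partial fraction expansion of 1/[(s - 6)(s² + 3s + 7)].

Cover-up at s = 6: A = 1/(6² + 3·6 + 7) = 1/61. Then B = -A = -1/61, C = -A·(3 + 6) = -9/61
Result: (1/61)/(s - 6) - ((1/61)s + 9/61)/(s² + 3s + 7)


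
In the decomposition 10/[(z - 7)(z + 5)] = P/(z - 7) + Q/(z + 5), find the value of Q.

Cover-up at z = -5: Q = 10/(-5 - 7) = -10/12 = -5/6


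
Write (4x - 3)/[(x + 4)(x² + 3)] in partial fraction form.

At x=-4: A = (4·(-4) - 3)/((-4)² + 3) = -1. B = -A = 1, C = 4 - (-4)·A = 0
Result: -1/(x + 4) + (x)/(x² + 3)


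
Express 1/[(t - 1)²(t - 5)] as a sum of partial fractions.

Cover-up at t=5: C = 1/(5 - 1)² = 1/16. Cover-up at t=1: B = 1/(1 - 5) = -1/4. Comparing t² coeff: A = -C = -1/16
Result: (-1/16)/(t - 1) - (1/4)/(t - 1)² + (1/16)/(t - 5)


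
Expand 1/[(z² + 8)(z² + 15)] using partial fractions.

Coefficient matching gives A = C = 0, B = 1/(15-8) = 1/7, D = -B = -1/7
Result: (1/7)/(z² + 8) - (1/7)/(z² + 15)


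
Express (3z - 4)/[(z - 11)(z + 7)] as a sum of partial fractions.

At z=11: A = (3·11 - 4)/(11 + 7) = 29/18. At z=-7: B = (3·(-7) - 4)/(-7 - 11) = 25/18
Result: (29/18)/(z - 11) + (25/18)/(z + 7)


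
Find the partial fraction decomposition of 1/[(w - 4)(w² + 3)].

Cover-up at w = 4: P = 1/(4² + 3) = 1/19. Then Q = -P = -1/19, R = -P·(0 + 4) = -4/19
Result: (1/19)/(w - 4) - ((1/19)w + 4/19)/(w² + 3)


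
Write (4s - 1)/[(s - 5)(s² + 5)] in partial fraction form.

At s=5: A = (4·5 - 1)/(5² + 5) = 19/30. B = -A = -19/30, C = 4 - 5·A = 5/6
Result: (19/30)/(s - 5) - ((19/30)s - 5/6)/(s² + 5)


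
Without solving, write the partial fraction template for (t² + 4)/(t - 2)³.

Repeated linear factor (power 3): P/(t - 2) + Q/(t - 2)² + R/(t - 2)³


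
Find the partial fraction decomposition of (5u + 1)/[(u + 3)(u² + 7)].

At u=-3: P = (5·(-3) + 1)/((-3)² + 7) = -7/8. Q = -P = 7/8, R = 5 - (-3)·P = 19/8
Result: (-7/8)/(u + 3) + ((7/8)u + 19/8)/(u² + 7)


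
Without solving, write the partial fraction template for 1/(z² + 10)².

Repeated quadratic factor: (αz + β)/(z² + 10) + (γz + δ)/(z² + 10)²


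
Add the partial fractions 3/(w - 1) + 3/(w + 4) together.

Common denominator (w - 1)(w + 4). Numerator: 3(w + 4) + 3(w - 1) = (3w + 12) + (3w - 3) = 6w + 9
Result: (6w + 9)/[(w - 1)(w + 4)]


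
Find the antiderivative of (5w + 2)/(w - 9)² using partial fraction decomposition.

Decompose: A = 5, B = 5·9 + 2 = 47, so (5w + 2)/(w - 9)² = 5/(w - 9) + 47/(w - 9)². Integrate: ∫ A/(w - 9) dw = 5 ln|(w - 9)|; ∫ B/(w - 9)² dw = -47/(w - 9). Sum: 5 ln|(w - 9)| - 47/(w - 9) + C


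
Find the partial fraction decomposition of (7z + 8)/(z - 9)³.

(7z + 8) = P(z - 9)² + Q(z - 9) + R. At z = 9: R = 7·9 + 8 = 71. Coefficients: P = 0, Q = 7
Result: 7/(z - 9)² + 71/(z - 9)³


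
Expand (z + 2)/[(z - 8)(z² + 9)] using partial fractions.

At z=8: A = (1·8 + 2)/(8² + 9) = 10/73. B = -A = -10/73, C = 1 - 8·A = -7/73
Result: (10/73)/(z - 8) - ((10/73)z + 7/73)/(z² + 9)


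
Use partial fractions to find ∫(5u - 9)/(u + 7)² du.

Decompose: P = 5, Q = 5·(-7) - 9 = -44, so (5u - 9)/(u + 7)² = 5/(u + 7) - 44/(u + 7)². Integrate: ∫ P/(u + 7) du = 5 ln|(u + 7)|; ∫ Q/(u + 7)² du = 44/(u + 7). Sum: 5 ln|(u + 7)| + 44/(u + 7) + C


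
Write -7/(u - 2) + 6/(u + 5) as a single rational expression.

Common denominator (u - 2)(u + 5). Numerator: -7(u + 5) + 6(u - 2) = (-7u - 35) + (6u - 12) = -u - 47
Result: (-u - 47)/[(u - 2)(u + 5)]


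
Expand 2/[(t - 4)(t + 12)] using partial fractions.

2/(t - 4)(t + 12) = P/(t - 4) + Q/(t + 12). P = 2/(4 + 12) = 1/8, Q = 2/(-12 - 4) = -1/8
Result: (1/8)/(t - 4) - (1/8)/(t + 12)


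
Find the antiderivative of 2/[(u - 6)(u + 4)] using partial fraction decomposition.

Decompose: 2/[(u - 6)(u + 4)] = (1/5)/(u - 6) - (1/5)/(u + 4). Integrate each term: (1/5) ln|(u - 6)| - (1/5) ln|(u + 4)| + C


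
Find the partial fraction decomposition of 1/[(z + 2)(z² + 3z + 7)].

Cover-up at z = -2: α = 1/((-2)² + 3·(-2) + 7) = 1/5. Then β = -α = -1/5, γ = -α·(3 - 2) = -1/5
Result: (1/5)/(z + 2) - ((1/5)z + 1/5)/(z² + 3z + 7)


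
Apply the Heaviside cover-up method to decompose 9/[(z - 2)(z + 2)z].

Cover (z - 2), z=2: P = 9/[(2 + 2)(2 - 0)] = 9/8. Cover (z + 2), z=-2: Q = 9/[(-2 - 2)(-2 - 0)] = 9/8. Cover z, z=0: R = 9/[(0 - 2)(0 + 2)] = -9/4.
Result: (9/8)/(z - 2) + (9/8)/(z + 2) - (9/4)/z


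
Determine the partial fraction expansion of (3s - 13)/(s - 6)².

(3s - 13) = P(s - 6) + Q. At s = 6: Q = 3·6 - 13 = 5. Coeff of s: P = 3
Result: 3/(s - 6) + 5/(s - 6)²


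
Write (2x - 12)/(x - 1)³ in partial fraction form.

(2x - 12) = α(x - 1)² + β(x - 1) + γ. At x = 1: γ = 2·1 - 12 = -10. Coefficients: α = 0, β = 2
Result: 2/(x - 1)² - 10/(x - 1)³


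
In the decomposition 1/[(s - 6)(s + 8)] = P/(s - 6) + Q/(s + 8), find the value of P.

Cover-up at s = 6: P = 1/(6 + 8) = 1/14


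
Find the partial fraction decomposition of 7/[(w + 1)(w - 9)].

7/(w + 1)(w - 9) = P/(w + 1) + Q/(w - 9). P = 7/(-1 - 9) = -7/10, Q = 7/(9 + 1) = 7/10
Result: (-7/10)/(w + 1) + (7/10)/(w - 9)


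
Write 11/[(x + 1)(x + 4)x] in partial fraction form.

Using cover-up method: A = -11/3, B = 11/12, C = 11/4
Result: (-11/3)/(x + 1) + (11/12)/(x + 4) + (11/4)/x


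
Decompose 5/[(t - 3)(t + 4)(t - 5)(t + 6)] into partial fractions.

Using Heaviside cover-up: (-5/126)/(t - 3) + (5/126)/(t + 4) + (5/198)/(t - 5) - (5/198)/(t + 6)


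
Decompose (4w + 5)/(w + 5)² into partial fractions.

(4w + 5) = P(w + 5) + Q. At w = -5: Q = 4·(-5) + 5 = -15. Coeff of w: P = 4
Result: 4/(w + 5) - 15/(w + 5)²


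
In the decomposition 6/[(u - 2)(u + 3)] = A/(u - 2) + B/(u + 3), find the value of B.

Cover-up at u = -3: B = 6/(-3 - 2) = -6/5


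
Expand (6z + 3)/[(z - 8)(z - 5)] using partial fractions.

At z=8: A = (6·8 + 3)/(8 - 5) = 17. At z=5: B = (6·5 + 3)/(5 - 8) = -11
Result: 17/(z - 8) - 11/(z - 5)


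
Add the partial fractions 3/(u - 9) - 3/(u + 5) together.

Common denominator (u - 9)(u + 5). Numerator: 3(u + 5) - 3(u - 9) = (3u + 15) - (3u - 27) = 42
Result: (42)/[(u - 9)(u + 5)]


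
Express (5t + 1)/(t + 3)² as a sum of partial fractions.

(5t + 1) = α(t + 3) + β. At t = -3: β = 5·(-3) + 1 = -14. Coeff of t: α = 5
Result: 5/(t + 3) - 14/(t + 3)²


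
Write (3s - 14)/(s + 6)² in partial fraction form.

(3s - 14) = A(s + 6) + B. At s = -6: B = 3·(-6) - 14 = -32. Coeff of s: A = 3
Result: 3/(s + 6) - 32/(s + 6)²


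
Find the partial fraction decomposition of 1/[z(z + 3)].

1/z(z + 3) = α/z + β/(z + 3). α = 1/(0 + 3) = 1/3, β = 1/(-3 - 0) = -1/3
Result: (1/3)/z - (1/3)/(z + 3)


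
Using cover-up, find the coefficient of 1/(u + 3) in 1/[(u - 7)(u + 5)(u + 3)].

Cover (u + 3), set u=-3: 1/[(-3 - 7)(-3 + 5)] = -1/20


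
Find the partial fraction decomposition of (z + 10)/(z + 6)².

(z + 10) = A(z + 6) + B. At z = -6: B = 1·(-6) + 10 = 4. Coeff of z: A = 1
Result: 1/(z + 6) + 4/(z + 6)²


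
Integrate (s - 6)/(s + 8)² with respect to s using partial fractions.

Decompose: A = 1, B = 1·(-8) - 6 = -14, so (s - 6)/(s + 8)² = 1/(s + 8) - 14/(s + 8)². Integrate: ∫ A/(s + 8) ds = ln|(s + 8)|; ∫ B/(s + 8)² ds = 14/(s + 8). Sum: ln|(s + 8)| + 14/(s + 8) + C


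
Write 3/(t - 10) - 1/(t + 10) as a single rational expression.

Common denominator (t - 10)(t + 10). Numerator: 3(t + 10) - 1(t - 10) = (3t + 30) - (t - 10) = 2t + 40
Result: (2t + 40)/[(t - 10)(t + 10)]


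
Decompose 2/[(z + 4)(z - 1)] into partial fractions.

2/(z + 4)(z - 1) = P/(z + 4) + Q/(z - 1). P = 2/(-4 - 1) = -2/5, Q = 2/(1 + 4) = 2/5
Result: (-2/5)/(z + 4) + (2/5)/(z - 1)


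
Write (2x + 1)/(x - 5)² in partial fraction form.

(2x + 1) = P(x - 5) + Q. At x = 5: Q = 2·5 + 1 = 11. Coeff of x: P = 2
Result: 2/(x - 5) + 11/(x - 5)²


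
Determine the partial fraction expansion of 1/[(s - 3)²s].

Cover-up at s=0: C = 1/(0 - 3)² = 1/9. Cover-up at s=3: B = 1/(3 - 0) = 1/3. Comparing s² coeff: A = -C = -1/9
Result: (-1/9)/(s - 3) + (1/3)/(s - 3)² + (1/9)/s


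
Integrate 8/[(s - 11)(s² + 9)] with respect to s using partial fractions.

Cover-up at s=11: P = 8/(11²+9) = 4/65. Coeff matching: Q = -4/65, R = -44/65. Decomposition: (4/65)/(s - 11) - ((4/65)s + 44/65)/(s² + 9). Integrate: linear → ln, quadratic → (1/2)ln + arctan: (4/65) ln|(s - 11)| - (2/65) ln(s² + 9) - (44/195) arctan(s/3) + C


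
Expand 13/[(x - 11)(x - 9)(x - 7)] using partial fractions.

Using cover-up method: P = 13/8, Q = -13/4, R = 13/8
Result: (13/8)/(x - 11) - (13/4)/(x - 9) + (13/8)/(x - 7)


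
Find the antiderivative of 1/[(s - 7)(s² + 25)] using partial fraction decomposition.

Cover-up at s=7: α = 1/(7²+25) = 1/74. Coeff matching: β = -1/74, γ = -7/74. Decomposition: (1/74)/(s - 7) - ((1/74)s + 7/74)/(s² + 25). Integrate: linear → ln, quadratic → (1/2)ln + arctan: (1/74) ln|(s - 7)| - (1/148) ln(s² + 25) - (7/370) arctan(s/5) + C


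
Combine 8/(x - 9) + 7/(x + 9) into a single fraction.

Common denominator (x - 9)(x + 9). Numerator: 8(x + 9) + 7(x - 9) = (8x + 72) + (7x - 63) = 15x + 9
Result: (15x + 9)/[(x - 9)(x + 9)]


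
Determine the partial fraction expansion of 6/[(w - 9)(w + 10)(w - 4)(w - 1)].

Using Heaviside cover-up: (3/380)/(w - 9) - (3/1463)/(w + 10) - (1/35)/(w - 4) + (1/44)/(w - 1)


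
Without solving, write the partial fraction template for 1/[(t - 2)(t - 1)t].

Three distinct linear factors: A/(t - 2) + B/(t - 1) + C/t


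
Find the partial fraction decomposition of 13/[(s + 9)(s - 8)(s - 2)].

Using cover-up method: α = 13/187, β = 13/102, γ = -13/66
Result: (13/187)/(s + 9) + (13/102)/(s - 8) - (13/66)/(s - 2)


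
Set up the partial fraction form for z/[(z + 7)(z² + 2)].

Linear + irreducible quadratic: α/(z + 7) + (βz + γ)/(z² + 2)


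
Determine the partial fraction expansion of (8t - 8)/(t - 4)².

(8t - 8) = A(t - 4) + B. At t = 4: B = 8·4 - 8 = 24. Coeff of t: A = 8
Result: 8/(t - 4) + 24/(t - 4)²


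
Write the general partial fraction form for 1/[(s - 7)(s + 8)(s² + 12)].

Two linear + quadratic: P/(s - 7) + Q/(s + 8) + (Rs + S)/(s² + 12)


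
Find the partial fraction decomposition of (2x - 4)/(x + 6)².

(2x - 4) = A(x + 6) + B. At x = -6: B = 2·(-6) - 4 = -16. Coeff of x: A = 2
Result: 2/(x + 6) - 16/(x + 6)²


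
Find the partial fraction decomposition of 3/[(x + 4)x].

3/(x + 4)x = P/(x + 4) + Q/x. P = 3/(-4 - 0) = -3/4, Q = 3/(0 + 4) = 3/4
Result: (-3/4)/(x + 4) + (3/4)/x


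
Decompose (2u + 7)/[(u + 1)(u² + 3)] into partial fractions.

At u=-1: α = (2·(-1) + 7)/((-1)² + 3) = 5/4. β = -α = -5/4, γ = 2 - (-1)·α = 13/4
Result: (5/4)/(u + 1) - ((5/4)u - 13/4)/(u² + 3)


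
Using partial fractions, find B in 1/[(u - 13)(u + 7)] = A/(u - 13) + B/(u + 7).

Cover-up at u = -7: B = 1/(-7 - 13) = -1/20


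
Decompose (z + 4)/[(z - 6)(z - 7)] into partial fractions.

At z=6: α = (1·6 + 4)/(6 - 7) = -10. At z=7: β = (1·7 + 4)/(7 - 6) = 11
Result: -10/(z - 6) + 11/(z - 7)


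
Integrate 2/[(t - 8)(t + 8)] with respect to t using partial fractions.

Decompose: 2/[(t - 8)(t + 8)] = (1/8)/(t - 8) - (1/8)/(t + 8). Integrate each term: (1/8) ln|(t - 8)| - (1/8) ln|(t + 8)| + C


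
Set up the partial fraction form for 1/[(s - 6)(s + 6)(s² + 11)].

Two linear + quadratic: α/(s - 6) + β/(s + 6) + (γs + δ)/(s² + 11)


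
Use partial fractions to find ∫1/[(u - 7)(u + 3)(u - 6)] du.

Cover-up: A = 1/10, B = 1/90, C = -1/9. Decomposition: (1/10)/(u - 7) + (1/90)/(u + 3) - (1/9)/(u - 6). Integrate each term: (1/10) ln|(u - 7)| + (1/90) ln|(u + 3)| - (1/9) ln|(u - 6)| + C


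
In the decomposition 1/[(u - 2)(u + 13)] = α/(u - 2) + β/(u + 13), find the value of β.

Cover-up at u = -13: β = 1/(-13 - 2) = -1/15


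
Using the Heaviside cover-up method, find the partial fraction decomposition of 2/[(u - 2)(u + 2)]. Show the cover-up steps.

Cover (u - 2): set u=2, get P = 2/(2 + 2) = 1/2. Cover (u + 2): set u=-2, get Q = 2/(-2 - 2) = -1/2.
Result: (1/2)/(u - 2) - (1/2)/(u + 2)


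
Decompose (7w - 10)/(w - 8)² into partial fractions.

(7w - 10) = α(w - 8) + β. At w = 8: β = 7·8 - 10 = 46. Coeff of w: α = 7
Result: 7/(w - 8) + 46/(w - 8)²


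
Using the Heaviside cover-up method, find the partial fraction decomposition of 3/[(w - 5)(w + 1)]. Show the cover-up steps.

Cover (w - 5): set w=5, get α = 3/(5 + 1) = 1/2. Cover (w + 1): set w=-1, get β = 3/(-1 - 5) = -1/2.
Result: (1/2)/(w - 5) - (1/2)/(w + 1)


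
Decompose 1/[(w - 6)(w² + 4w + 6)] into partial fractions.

Cover-up at w = 6: α = 1/(6² + 4·6 + 6) = 1/66. Then β = -α = -1/66, γ = -α·(4 + 6) = -5/33
Result: (1/66)/(w - 6) - ((1/66)w + 5/33)/(w² + 4w + 6)


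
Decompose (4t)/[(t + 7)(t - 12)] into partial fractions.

At t=-7: α = (4·(-7) + 0)/(-7 - 12) = 28/19. At t=12: β = (4·12 + 0)/(12 + 7) = 48/19
Result: (28/19)/(t + 7) + (48/19)/(t - 12)


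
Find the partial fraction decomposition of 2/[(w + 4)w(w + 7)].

Using cover-up method: α = -1/6, β = 1/14, γ = 2/21
Result: (-1/6)/(w + 4) + (1/14)/w + (2/21)/(w + 7)


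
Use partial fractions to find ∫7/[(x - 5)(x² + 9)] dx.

Cover-up at x=5: α = 7/(5²+9) = 7/34. Coeff matching: β = -7/34, γ = -35/34. Decomposition: (7/34)/(x - 5) - ((7/34)x + 35/34)/(x² + 9). Integrate: linear → ln, quadratic → (1/2)ln + arctan: (7/34) ln|(x - 5)| - (7/68) ln(x² + 9) - (35/102) arctan(x/3) + C


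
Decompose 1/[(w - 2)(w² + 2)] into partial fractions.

Cover-up at w = 2: A = 1/(2² + 2) = 1/6. Then B = -A = -1/6, C = -A·(0 + 2) = -1/3
Result: (1/6)/(w - 2) - ((1/6)w + 1/3)/(w² + 2)


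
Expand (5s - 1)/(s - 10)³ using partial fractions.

(5s - 1) = P(s - 10)² + Q(s - 10) + R. At s = 10: R = 5·10 - 1 = 49. Coefficients: P = 0, Q = 5
Result: 5/(s - 10)² + 49/(s - 10)³


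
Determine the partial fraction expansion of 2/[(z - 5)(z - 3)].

2/(z - 5)(z - 3) = P/(z - 5) + Q/(z - 3). P = 2/(5 - 3) = 1, Q = 2/(3 - 5) = -1
Result: 1/(z - 5) - 1/(z - 3)


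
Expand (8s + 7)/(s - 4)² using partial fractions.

(8s + 7) = α(s - 4) + β. At s = 4: β = 8·4 + 7 = 39. Coeff of s: α = 8
Result: 8/(s - 4) + 39/(s - 4)²


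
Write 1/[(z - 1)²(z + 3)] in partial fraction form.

Cover-up at z=-3: R = 1/(-3 - 1)² = 1/16. Cover-up at z=1: Q = 1/(1 + 3) = 1/4. Comparing z² coeff: P = -R = -1/16
Result: (-1/16)/(z - 1) + (1/4)/(z - 1)² + (1/16)/(z + 3)


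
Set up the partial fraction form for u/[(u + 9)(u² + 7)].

Linear + irreducible quadratic: P/(u + 9) + (Qu + R)/(u² + 7)


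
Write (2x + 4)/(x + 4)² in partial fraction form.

(2x + 4) = A(x + 4) + B. At x = -4: B = 2·(-4) + 4 = -4. Coeff of x: A = 2
Result: 2/(x + 4) - 4/(x + 4)²


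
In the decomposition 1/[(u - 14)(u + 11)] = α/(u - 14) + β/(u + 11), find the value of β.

Cover-up at u = -11: β = 1/(-11 - 14) = -1/25


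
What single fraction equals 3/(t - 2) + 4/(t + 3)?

Common denominator (t - 2)(t + 3). Numerator: 3(t + 3) + 4(t - 2) = (3t + 9) + (4t - 8) = 7t + 1
Result: (7t + 1)/[(t - 2)(t + 3)]


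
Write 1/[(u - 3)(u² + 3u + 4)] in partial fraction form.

Cover-up at u = 3: A = 1/(3² + 3·3 + 4) = 1/22. Then B = -A = -1/22, C = -A·(3 + 3) = -3/11
Result: (1/22)/(u - 3) - ((1/22)u + 3/11)/(u² + 3u + 4)


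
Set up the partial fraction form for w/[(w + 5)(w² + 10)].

Linear + irreducible quadratic: α/(w + 5) + (βw + γ)/(w² + 10)


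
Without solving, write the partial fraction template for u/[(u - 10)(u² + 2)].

Linear + irreducible quadratic: P/(u - 10) + (Qu + R)/(u² + 2)


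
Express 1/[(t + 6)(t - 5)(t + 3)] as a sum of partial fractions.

Using cover-up method: α = 1/33, β = 1/88, γ = -1/24
Result: (1/33)/(t + 6) + (1/88)/(t - 5) - (1/24)/(t + 3)


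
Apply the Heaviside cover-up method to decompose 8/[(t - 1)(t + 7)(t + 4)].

Cover (t - 1), t=1: α = 8/[(1 + 7)(1 + 4)] = 1/5. Cover (t + 7), t=-7: β = 8/[(-7 - 1)(-7 + 4)] = 1/3. Cover (t + 4), t=-4: γ = 8/[(-4 - 1)(-4 + 7)] = -8/15.
Result: (1/5)/(t - 1) + (1/3)/(t + 7) - (8/15)/(t + 4)


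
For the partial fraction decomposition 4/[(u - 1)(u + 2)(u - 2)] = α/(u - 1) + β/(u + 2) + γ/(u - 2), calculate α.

Cover-up at u = 1: α = 4/[(1 + 2)(1 - 2)] = 4/[(3)(-1)] = -4/3


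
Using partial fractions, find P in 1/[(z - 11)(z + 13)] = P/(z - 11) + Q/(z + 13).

Cover-up at z = 11: P = 1/(11 + 13) = 1/24


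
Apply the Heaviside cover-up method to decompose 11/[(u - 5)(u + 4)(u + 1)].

Cover (u - 5), u=5: P = 11/[(5 + 4)(5 + 1)] = 11/54. Cover (u + 4), u=-4: Q = 11/[(-4 - 5)(-4 + 1)] = 11/27. Cover (u + 1), u=-1: R = 11/[(-1 - 5)(-1 + 4)] = -11/18.
Result: (11/54)/(u - 5) + (11/27)/(u + 4) - (11/18)/(u + 1)


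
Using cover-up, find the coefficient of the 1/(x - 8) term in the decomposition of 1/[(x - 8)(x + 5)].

Cover (x - 8), set x=8: 1/((x + 5) at x=8) = 1/(13) = 1/13


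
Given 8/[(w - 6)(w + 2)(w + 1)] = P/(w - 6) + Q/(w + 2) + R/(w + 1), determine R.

Cover-up at w = -1: R = 8/[(-1 - 6)(-1 + 2)] = 8/[(-7)(1)] = -8/7


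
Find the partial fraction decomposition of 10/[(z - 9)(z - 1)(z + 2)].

Using cover-up method: α = 5/44, β = -5/12, γ = 10/33
Result: (5/44)/(z - 9) - (5/12)/(z - 1) + (10/33)/(z + 2)


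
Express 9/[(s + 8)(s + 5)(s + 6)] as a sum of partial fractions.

Using cover-up method: P = 3/2, Q = 3, R = -9/2
Result: (3/2)/(s + 8) + 3/(s + 5) - (9/2)/(s + 6)


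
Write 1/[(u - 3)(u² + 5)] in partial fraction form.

Cover-up at u = 3: α = 1/(3² + 5) = 1/14. Then β = -α = -1/14, γ = -α·(0 + 3) = -3/14
Result: (1/14)/(u - 3) - ((1/14)u + 3/14)/(u² + 5)


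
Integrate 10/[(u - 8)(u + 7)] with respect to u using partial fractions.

Decompose: 10/[(u - 8)(u + 7)] = (2/3)/(u - 8) - (2/3)/(u + 7). Integrate each term: (2/3) ln|(u - 8)| - (2/3) ln|(u + 7)| + C


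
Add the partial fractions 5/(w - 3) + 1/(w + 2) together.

Common denominator (w - 3)(w + 2). Numerator: 5(w + 2) + 1(w - 3) = (5w + 10) + (w - 3) = 6w + 7
Result: (6w + 7)/[(w - 3)(w + 2)]


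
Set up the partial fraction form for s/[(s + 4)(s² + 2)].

Linear + irreducible quadratic: A/(s + 4) + (Bs + C)/(s² + 2)


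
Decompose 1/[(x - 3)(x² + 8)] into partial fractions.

Cover-up at x = 3: α = 1/(3² + 8) = 1/17. Then β = -α = -1/17, γ = -α·(0 + 3) = -3/17
Result: (1/17)/(x - 3) - ((1/17)x + 3/17)/(x² + 8)


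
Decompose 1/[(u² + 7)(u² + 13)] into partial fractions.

Coefficient matching gives A = C = 0, B = 1/(13-7) = 1/6, D = -B = -1/6
Result: (1/6)/(u² + 7) - (1/6)/(u² + 13)


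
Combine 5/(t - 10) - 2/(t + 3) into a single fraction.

Common denominator (t - 10)(t + 3). Numerator: 5(t + 3) - 2(t - 10) = (5t + 15) - (2t - 20) = 3t + 35
Result: (3t + 35)/[(t - 10)(t + 3)]


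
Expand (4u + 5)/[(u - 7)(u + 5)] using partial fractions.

At u=7: A = (4·7 + 5)/(7 + 5) = 11/4. At u=-5: B = (4·(-5) + 5)/(-5 - 7) = 5/4
Result: (11/4)/(u - 7) + (5/4)/(u + 5)


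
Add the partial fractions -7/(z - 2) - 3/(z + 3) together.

Common denominator (z - 2)(z + 3). Numerator: -7(z + 3) - 3(z - 2) = (-7z - 21) - (3z - 6) = -10z - 15
Result: (-10z - 15)/[(z - 2)(z + 3)]


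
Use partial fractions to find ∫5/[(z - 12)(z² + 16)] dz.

Cover-up at z=12: P = 5/(12²+16) = 1/32. Coeff matching: Q = -1/32, R = -3/8. Decomposition: (1/32)/(z - 12) - ((1/32)z + 3/8)/(z² + 16). Integrate: linear → ln, quadratic → (1/2)ln + arctan: (1/32) ln|(z - 12)| - (1/64) ln(z² + 16) - (3/32) arctan(z/4) + C


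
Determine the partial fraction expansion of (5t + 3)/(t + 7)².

(5t + 3) = α(t + 7) + β. At t = -7: β = 5·(-7) + 3 = -32. Coeff of t: α = 5
Result: 5/(t + 7) - 32/(t + 7)²


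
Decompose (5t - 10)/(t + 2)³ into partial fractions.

(5t - 10) = P(t + 2)² + Q(t + 2) + R. At t = -2: R = 5·(-2) - 10 = -20. Coefficients: P = 0, Q = 5
Result: 5/(t + 2)² - 20/(t + 2)³


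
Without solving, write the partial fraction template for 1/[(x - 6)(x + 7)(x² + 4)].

Two linear + quadratic: α/(x - 6) + β/(x + 7) + (γx + δ)/(x² + 4)


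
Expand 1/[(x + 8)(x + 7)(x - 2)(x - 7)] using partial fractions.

Using Heaviside cover-up: (-1/150)/(x + 8) + (1/126)/(x + 7) - (1/450)/(x - 2) + (1/1050)/(x - 7)


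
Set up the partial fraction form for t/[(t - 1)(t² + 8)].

Linear + irreducible quadratic: P/(t - 1) + (Qt + R)/(t² + 8)


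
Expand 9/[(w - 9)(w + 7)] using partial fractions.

9/(w - 9)(w + 7) = α/(w - 9) + β/(w + 7). α = 9/(9 + 7) = 9/16, β = 9/(-7 - 9) = -9/16
Result: (9/16)/(w - 9) - (9/16)/(w + 7)


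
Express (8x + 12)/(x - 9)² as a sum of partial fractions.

(8x + 12) = A(x - 9) + B. At x = 9: B = 8·9 + 12 = 84. Coeff of x: A = 8
Result: 8/(x - 9) + 84/(x - 9)²


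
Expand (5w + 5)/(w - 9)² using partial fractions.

(5w + 5) = α(w - 9) + β. At w = 9: β = 5·9 + 5 = 50. Coeff of w: α = 5
Result: 5/(w - 9) + 50/(w - 9)²


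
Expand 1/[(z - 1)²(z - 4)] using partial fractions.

Cover-up at z=4: C = 1/(4 - 1)² = 1/9. Cover-up at z=1: B = 1/(1 - 4) = -1/3. Comparing z² coeff: A = -C = -1/9
Result: (-1/9)/(z - 1) - (1/3)/(z - 1)² + (1/9)/(z - 4)


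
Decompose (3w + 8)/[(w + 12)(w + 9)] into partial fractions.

At w=-12: α = (3·(-12) + 8)/(-12 + 9) = 28/3. At w=-9: β = (3·(-9) + 8)/(-9 + 12) = -19/3
Result: (28/3)/(w + 12) - (19/3)/(w + 9)


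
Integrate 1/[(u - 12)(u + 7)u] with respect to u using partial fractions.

Cover-up: α = 1/228, β = 1/133, γ = -1/84. Decomposition: (1/228)/(u - 12) + (1/133)/(u + 7) - (1/84)/u. Integrate each term: (1/228) ln|(u - 12)| + (1/133) ln|(u + 7)| - (1/84) ln|u| + C


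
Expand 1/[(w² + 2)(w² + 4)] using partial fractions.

Coefficient matching gives A = C = 0, B = 1/(4-2) = 1/2, D = -B = -1/2
Result: (1/2)/(w² + 2) - (1/2)/(w² + 4)


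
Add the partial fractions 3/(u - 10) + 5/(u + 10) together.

Common denominator (u - 10)(u + 10). Numerator: 3(u + 10) + 5(u - 10) = (3u + 30) + (5u - 50) = 8u - 20
Result: (8u - 20)/[(u - 10)(u + 10)]


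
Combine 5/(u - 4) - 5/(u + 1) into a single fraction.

Common denominator (u - 4)(u + 1). Numerator: 5(u + 1) - 5(u - 4) = (5u + 5) - (5u - 20) = 25
Result: (25)/[(u - 4)(u + 1)]


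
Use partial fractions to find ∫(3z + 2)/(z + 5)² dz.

Decompose: A = 3, B = 3·(-5) + 2 = -13, so (3z + 2)/(z + 5)² = 3/(z + 5) - 13/(z + 5)². Integrate: ∫ A/(z + 5) dz = 3 ln|(z + 5)|; ∫ B/(z + 5)² dz = 13/(z + 5). Sum: 3 ln|(z + 5)| + 13/(z + 5) + C


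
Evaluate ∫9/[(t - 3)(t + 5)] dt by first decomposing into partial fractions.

Decompose: 9/[(t - 3)(t + 5)] = (9/8)/(t - 3) - (9/8)/(t + 5). Integrate each term: (9/8) ln|(t - 3)| - (9/8) ln|(t + 5)| + C


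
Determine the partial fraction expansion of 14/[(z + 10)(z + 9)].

14/(z + 10)(z + 9) = A/(z + 10) + B/(z + 9). A = 14/(-10 + 9) = -14, B = 14/(-9 + 10) = 14
Result: -14/(z + 10) + 14/(z + 9)


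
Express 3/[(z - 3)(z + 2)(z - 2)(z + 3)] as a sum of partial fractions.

Using Heaviside cover-up: (1/10)/(z - 3) + (3/20)/(z + 2) - (3/20)/(z - 2) - (1/10)/(z + 3)


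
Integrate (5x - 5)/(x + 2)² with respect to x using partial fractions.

Decompose: A = 5, B = 5·(-2) - 5 = -15, so (5x - 5)/(x + 2)² = 5/(x + 2) - 15/(x + 2)². Integrate: ∫ A/(x + 2) dx = 5 ln|(x + 2)|; ∫ B/(x + 2)² dx = 15/(x + 2). Sum: 5 ln|(x + 2)| + 15/(x + 2) + C


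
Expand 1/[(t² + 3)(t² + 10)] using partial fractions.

Coefficient matching gives α = γ = 0, β = 1/(10-3) = 1/7, δ = -β = -1/7
Result: (1/7)/(t² + 3) - (1/7)/(t² + 10)


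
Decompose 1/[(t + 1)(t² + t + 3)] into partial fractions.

Cover-up at t = -1: P = 1/((-1)² + 1·(-1) + 3) = 1/3. Then Q = -P = -1/3, R = -P·(1 - 1) = 0
Result: (1/3)/(t + 1) - ((1/3)t)/(t² + t + 3)


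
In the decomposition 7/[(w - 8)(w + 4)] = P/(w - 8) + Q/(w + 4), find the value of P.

Cover-up at w = 8: P = 7/(8 + 4) = 7/12


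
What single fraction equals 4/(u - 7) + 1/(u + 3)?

Common denominator (u - 7)(u + 3). Numerator: 4(u + 3) + 1(u - 7) = (4u + 12) + (u - 7) = 5u + 5
Result: (5u + 5)/[(u - 7)(u + 3)]


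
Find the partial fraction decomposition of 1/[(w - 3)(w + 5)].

1/(w - 3)(w + 5) = A/(w - 3) + B/(w + 5). A = 1/(3 + 5) = 1/8, B = 1/(-5 - 3) = -1/8
Result: (1/8)/(w - 3) - (1/8)/(w + 5)


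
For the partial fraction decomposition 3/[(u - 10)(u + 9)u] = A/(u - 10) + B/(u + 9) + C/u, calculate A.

Cover-up at u = 10: A = 3/[(10 + 9)(10 - 0)] = 3/[(19)(10)] = 3/190


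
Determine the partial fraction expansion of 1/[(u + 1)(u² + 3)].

Cover-up at u = -1: P = 1/((-1)² + 3) = 1/4. Then Q = -P = -1/4, R = -P·(0 - 1) = 1/4
Result: (1/4)/(u + 1) - ((1/4)u - 1/4)/(u² + 3)


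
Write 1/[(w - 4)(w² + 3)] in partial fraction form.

Cover-up at w = 4: A = 1/(4² + 3) = 1/19. Then B = -A = -1/19, C = -A·(0 + 4) = -4/19
Result: (1/19)/(w - 4) - ((1/19)w + 4/19)/(w² + 3)


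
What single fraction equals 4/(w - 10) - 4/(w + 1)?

Common denominator (w - 10)(w + 1). Numerator: 4(w + 1) - 4(w - 10) = (4w + 4) - (4w - 40) = 44
Result: (44)/[(w - 10)(w + 1)]


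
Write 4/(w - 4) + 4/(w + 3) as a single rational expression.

Common denominator (w - 4)(w + 3). Numerator: 4(w + 3) + 4(w - 4) = (4w + 12) + (4w - 16) = 8w - 4
Result: (8w - 4)/[(w - 4)(w + 3)]


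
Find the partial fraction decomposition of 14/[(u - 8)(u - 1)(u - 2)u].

Using Heaviside cover-up: (1/24)/(u - 8) + 2/(u - 1) - (7/6)/(u - 2) - (7/8)/u


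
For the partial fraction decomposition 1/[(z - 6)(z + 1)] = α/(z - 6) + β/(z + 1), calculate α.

Cover-up at z = 6: α = 1/(6 + 1) = 1/7


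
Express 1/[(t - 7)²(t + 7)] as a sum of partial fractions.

Cover-up at t=-7: R = 1/(-7 - 7)² = 1/196. Cover-up at t=7: Q = 1/(7 + 7) = 1/14. Comparing t² coeff: P = -R = -1/196
Result: (-1/196)/(t - 7) + (1/14)/(t - 7)² + (1/196)/(t + 7)


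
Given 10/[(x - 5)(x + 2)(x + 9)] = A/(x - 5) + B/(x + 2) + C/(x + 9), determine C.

Cover-up at x = -9: C = 10/[(-9 - 5)(-9 + 2)] = 10/[(-14)(-7)] = 10/98 = 5/49


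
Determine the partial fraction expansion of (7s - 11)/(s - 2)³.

(7s - 11) = A(s - 2)² + B(s - 2) + C. At s = 2: C = 7·2 - 11 = 3. Coefficients: A = 0, B = 7
Result: 7/(s - 2)² + 3/(s - 2)³


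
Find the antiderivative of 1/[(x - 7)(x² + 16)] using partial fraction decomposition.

Cover-up at x=7: α = 1/(7²+16) = 1/65. Coeff matching: β = -1/65, γ = -7/65. Decomposition: (1/65)/(x - 7) - ((1/65)x + 7/65)/(x² + 16). Integrate: linear → ln, quadratic → (1/2)ln + arctan: (1/65) ln|(x - 7)| - (1/130) ln(x² + 16) - (7/260) arctan(x/4) + C


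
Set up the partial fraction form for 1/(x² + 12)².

Repeated quadratic factor: (Px + Q)/(x² + 12) + (Rx + S)/(x² + 12)²


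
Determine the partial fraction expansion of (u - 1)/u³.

(u - 1) = αu² + βu + γ. At u = 0: γ = 1·0 - 1 = -1. Coefficients: α = 0, β = 1
Result: 1/u² - 1/u³


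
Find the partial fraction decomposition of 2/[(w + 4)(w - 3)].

2/(w + 4)(w - 3) = A/(w + 4) + B/(w - 3). A = 2/(-4 - 3) = -2/7, B = 2/(3 + 4) = 2/7
Result: (-2/7)/(w + 4) + (2/7)/(w - 3)


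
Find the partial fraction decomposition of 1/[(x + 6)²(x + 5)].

Cover-up at x=-5: R = 1/(-5 + 6)² = 1. Cover-up at x=-6: Q = 1/(-6 + 5) = -1. Comparing x² coeff: P = -R = -1
Result: -1/(x + 6) - 1/(x + 6)² + 1/(x + 5)


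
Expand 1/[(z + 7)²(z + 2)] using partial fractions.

Cover-up at z=-2: R = 1/(-2 + 7)² = 1/25. Cover-up at z=-7: Q = 1/(-7 + 2) = -1/5. Comparing z² coeff: P = -R = -1/25
Result: (-1/25)/(z + 7) - (1/5)/(z + 7)² + (1/25)/(z + 2)


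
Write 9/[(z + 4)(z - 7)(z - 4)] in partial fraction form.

Using cover-up method: A = 9/88, B = 3/11, C = -3/8
Result: (9/88)/(z + 4) + (3/11)/(z - 7) - (3/8)/(z - 4)


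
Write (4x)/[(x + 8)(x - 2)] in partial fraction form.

At x=-8: P = (4·(-8) + 0)/(-8 - 2) = 16/5. At x=2: Q = (4·2 + 0)/(2 + 8) = 4/5
Result: (16/5)/(x + 8) + (4/5)/(x - 2)


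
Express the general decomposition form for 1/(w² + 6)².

Repeated quadratic factor: (Pw + Q)/(w² + 6) + (Rw + S)/(w² + 6)²


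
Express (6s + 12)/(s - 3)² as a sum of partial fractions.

(6s + 12) = A(s - 3) + B. At s = 3: B = 6·3 + 12 = 30. Coeff of s: A = 6
Result: 6/(s - 3) + 30/(s - 3)²


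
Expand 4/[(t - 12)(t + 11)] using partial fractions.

4/(t - 12)(t + 11) = α/(t - 12) + β/(t + 11). α = 4/(12 + 11) = 4/23, β = 4/(-11 - 12) = -4/23
Result: (4/23)/(t - 12) - (4/23)/(t + 11)


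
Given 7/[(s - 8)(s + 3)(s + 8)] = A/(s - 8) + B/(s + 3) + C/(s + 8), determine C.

Cover-up at s = -8: C = 7/[(-8 - 8)(-8 + 3)] = 7/[(-16)(-5)] = 7/80


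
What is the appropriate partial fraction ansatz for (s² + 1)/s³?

Repeated linear factor (power 3): P/s + Q/s² + R/s³


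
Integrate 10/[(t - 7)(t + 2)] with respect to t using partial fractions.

Decompose: 10/[(t - 7)(t + 2)] = (10/9)/(t - 7) - (10/9)/(t + 2). Integrate each term: (10/9) ln|(t - 7)| - (10/9) ln|(t + 2)| + C


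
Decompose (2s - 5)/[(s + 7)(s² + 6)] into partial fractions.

At s=-7: P = (2·(-7) - 5)/((-7)² + 6) = -19/55. Q = -P = 19/55, R = 2 - (-7)·P = -23/55
Result: (-19/55)/(s + 7) + ((19/55)s - 23/55)/(s² + 6)


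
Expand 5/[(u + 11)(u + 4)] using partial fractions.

5/(u + 11)(u + 4) = P/(u + 11) + Q/(u + 4). P = 5/(-11 + 4) = -5/7, Q = 5/(-4 + 11) = 5/7
Result: (-5/7)/(u + 11) + (5/7)/(u + 4)


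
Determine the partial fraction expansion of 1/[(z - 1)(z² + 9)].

Cover-up at z = 1: P = 1/(1² + 9) = 1/10. Then Q = -P = -1/10, R = -P·(0 + 1) = -1/10
Result: (1/10)/(z - 1) - ((1/10)z + 1/10)/(z² + 9)


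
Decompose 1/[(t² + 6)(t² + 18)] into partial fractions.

Coefficient matching gives A = C = 0, B = 1/(18-6) = 1/12, D = -B = -1/12
Result: (1/12)/(t² + 6) - (1/12)/(t² + 18)
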